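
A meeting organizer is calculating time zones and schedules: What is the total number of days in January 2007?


Month: January
Year: 2007
January is a 31-day month
Total: 31 days

31


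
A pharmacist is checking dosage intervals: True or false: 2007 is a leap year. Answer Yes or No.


Year: 2007
Divisible by 4? 2007 / 4 = 501.75 -> No
Not divisible by 4, so NOT a leap year

No


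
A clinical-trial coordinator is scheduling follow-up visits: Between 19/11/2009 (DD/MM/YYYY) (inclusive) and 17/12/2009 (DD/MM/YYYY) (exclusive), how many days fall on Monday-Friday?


Start: 2009-11-19 (Thursday)
End (exclusive): 2009-12-17 (Thursday)
Total calendar days: 28
Full weeks: 28 // 7 = 4 -> 20 weekdays
Remaining 0 days starting on Thursday:
Total business days: 20 + 0 = 20

20


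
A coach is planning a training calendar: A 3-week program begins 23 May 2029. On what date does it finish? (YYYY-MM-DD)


Start: 2029-05-23
Weeks to add: 3
Convert to days: 3 x 7 = 21 days
Add 21 days to 2029-05-23
Result: 2029-06-13

2029-06-13


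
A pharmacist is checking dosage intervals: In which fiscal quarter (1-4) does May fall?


Month: May (month 5)
Q1: January-March (months 1-3)
Q2: April-June (months 4-6)
Q3: July-September (months 7-9)
Q4: October-December (months 10-12)
Month 5 falls in Q2

2


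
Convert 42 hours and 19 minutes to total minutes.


Hours: 42
Minutes: 19
Convert hours to minutes: 42 x 60 = 2520
Add remaining minutes: 2520 + 19 = 2539

2539


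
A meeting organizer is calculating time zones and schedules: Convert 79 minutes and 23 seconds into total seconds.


Minutes: 79
Seconds: 23
Convert minutes to seconds: 79 x 60 = 4740
Add remaining seconds: 4740 + 23 = 4763

4763


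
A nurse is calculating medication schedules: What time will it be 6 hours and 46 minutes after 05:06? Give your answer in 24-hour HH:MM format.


Start time: 05:06
Adding: 6 hours 46 minutes
Minutes: 6 + 46 = 52
Hours: 5 + 6 + 0 = 11
Result: 11:52

11:52


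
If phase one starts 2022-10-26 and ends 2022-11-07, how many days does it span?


Start date: 2022-10-26
End date: 2022-11-07
Oct 2022: +6 days
Nov 2022: +6 days
Total: 12 days

12


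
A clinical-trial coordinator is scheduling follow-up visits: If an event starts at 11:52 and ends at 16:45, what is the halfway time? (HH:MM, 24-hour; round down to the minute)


Start time: 11:52 = 712 minutes from midnight
End time: 16:45 = 1005 minutes from midnight
Sum: 712 + 1005 = 1717
Midpoint: 1717 / 2 = 858 minutes
Convert: 858 / 60 = 14 hours, 18 minutes
Result: 14:18

14:18


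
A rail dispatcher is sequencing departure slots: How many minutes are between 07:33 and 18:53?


Start time: 07:33 = 453 minutes from midnight
End time: 18:53 = 1133 minutes from midnight
Difference: 1133 - 453 = 680 minutes
That is 11 hours and 20 minutes

680


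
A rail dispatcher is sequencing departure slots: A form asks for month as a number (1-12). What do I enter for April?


Calendar month order:
3. March
4. April <--
5. May
April is month number 4

4


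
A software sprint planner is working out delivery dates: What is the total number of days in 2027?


Year: 2027
Check leap year rules:
Divisible by 4? No
2027 is not a leap year
Days: 365

365


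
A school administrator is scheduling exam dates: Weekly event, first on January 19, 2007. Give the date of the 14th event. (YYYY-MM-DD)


First occurrence: 2007-01-19 (occurrence 1)
Each occurrence is 7 days after the previous.
Occurrence 14 is 13 weeks after the first.
13 weeks = 91 days
2007-01-19 + 91 days = 2007-04-20

2007-04-20


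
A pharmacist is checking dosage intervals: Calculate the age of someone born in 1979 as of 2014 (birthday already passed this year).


Birth year: 1979
Current year: 2014
Age = current year - birth year
Age = 2014 - 1979 = 35

35


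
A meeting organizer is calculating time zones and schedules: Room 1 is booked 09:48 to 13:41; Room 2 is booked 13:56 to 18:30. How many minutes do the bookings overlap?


Interval A: [588, 821] minutes from midnight
Interval B: [836, 1110] minutes from midnight
Overlap start = max(588, 836) = 836
Overlap end = min(821, 1110) = 821
End <= start, so the intervals do not overlap: 0 minutes

0


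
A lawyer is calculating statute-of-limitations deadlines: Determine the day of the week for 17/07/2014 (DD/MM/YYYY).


Date: 2014-07-17
January 1, 2014 is a Wednesday
Day of year: 198
Offset from Jan 1: 197 days
197 mod 7 = 1
Result: Thursday

Thursday


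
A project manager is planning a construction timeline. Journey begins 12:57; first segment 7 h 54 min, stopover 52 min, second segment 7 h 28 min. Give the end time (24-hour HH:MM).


Depart: 12:57
Leg 1: +474 min -> 20:51
Layover: +52 min -> 21:43
Leg 2: +448 min -> 05:11
Total travel: 974 minutes = 16h 14m
Arrival: 05:11

05:11


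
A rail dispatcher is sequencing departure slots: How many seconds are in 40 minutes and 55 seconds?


Minutes: 40
Extra seconds: 55
Seconds per minute: 60
Minutes to seconds: 40 x 60 = 2400
Total: 2400 + 55 = 2455

2455


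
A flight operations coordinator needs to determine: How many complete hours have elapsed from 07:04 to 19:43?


Start: 07:04
End: 19:43
Hour difference: 19 - 7 = 12 hours
Minute difference: 43 - 4 = 39 minutes
Total minutes: 759
Complete hours: 759 / 60 = 12 (remainder 39)

12


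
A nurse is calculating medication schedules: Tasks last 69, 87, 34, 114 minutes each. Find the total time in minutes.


Durations: 69, 87, 34, 114
Running sum: 69
+ 87 = 156
+ 34 = 190
+ 114 = 304
Total duration: 304 minutes
That is 5 hours and 4 minutes

304


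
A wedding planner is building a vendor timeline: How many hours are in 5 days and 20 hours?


Days: 5
Extra hours: 20
Hours per day: 24
Days to hours: 5 x 24 = 120
Total: 120 + 20 = 140

140


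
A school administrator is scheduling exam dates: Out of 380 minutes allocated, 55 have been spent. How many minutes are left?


Total budget: 380 minutes
Time used: 55 minutes
Remaining: 380 - 55 = 325 minutes
Percent used: 14.5%
Percent remaining: 85.5%

325


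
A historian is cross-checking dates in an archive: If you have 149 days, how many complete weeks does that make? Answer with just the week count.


Total days: 149
Days per week: 7
Division: 149 / 7 = 21 remainder 2
Complete weeks: 21
Remaining days: 2

21


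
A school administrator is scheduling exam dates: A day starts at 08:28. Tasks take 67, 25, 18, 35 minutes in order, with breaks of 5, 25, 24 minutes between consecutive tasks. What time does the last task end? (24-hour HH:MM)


Start: 08:28 = 508 min from midnight
  after task 1 (67 min): 09:35
  after break (5 min): 09:40
  after task 2 (25 min): 10:05
  after break (25 min): 10:30
  after task 3 (18 min): 10:48
  after break (24 min): 11:12
  after task 4 (35 min): 11:47
Total elapsed: 199 minutes
End time: 11:47

11:47


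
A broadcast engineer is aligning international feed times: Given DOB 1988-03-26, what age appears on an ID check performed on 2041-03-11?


Birth: 1988-03-26
Reference: 2041-03-11
Year difference: 2041 - 1988 = 53
Has birthday (03-26) occurred by 03-11? No
Birthday not yet reached this year -> subtract 1
Age in full years: 52

52


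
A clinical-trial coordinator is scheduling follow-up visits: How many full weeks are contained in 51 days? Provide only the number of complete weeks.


Total days: 51
Days per week: 7
Division: 51 / 7 = 7 remainder 2
Complete weeks: 7
Remaining days: 2

7


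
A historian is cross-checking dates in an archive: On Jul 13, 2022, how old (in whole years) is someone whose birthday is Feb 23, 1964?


Birth: 1964-02-23
Reference: 2022-07-13
Year difference: 2022 - 1964 = 58
Has birthday (02-23) occurred by 07-13? Yes
Age in full years: 58

58


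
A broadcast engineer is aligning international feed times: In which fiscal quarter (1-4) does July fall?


Month: July (month 7)
Q1: January-March (months 1-3)
Q2: April-June (months 4-6)
Q3: July-September (months 7-9)
Q4: October-December (months 10-12)
Month 7 falls in Q3

3


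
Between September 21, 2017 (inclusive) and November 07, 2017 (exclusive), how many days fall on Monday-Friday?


Start: 2017-09-21 (Thursday)
End (exclusive): 2017-11-07 (Tuesday)
Total calendar days: 47
Full weeks: 47 // 7 = 6 -> 30 weekdays
Remaining 5 days starting on Thursday:
  Thu(w), Fri(w), Sat(-), Sun(-), Mon(w) -> 3 weekdays
Total business days: 30 + 3 = 33

33


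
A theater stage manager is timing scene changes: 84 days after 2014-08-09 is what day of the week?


Start: 2014-08-09 (Saturday)
Step 1 - find target date: add 84 days
  2014-08-09 + 84 days = 2014-11-01
Step 2 - day of week:
  84 mod 7 = 0
  Saturday + 0 days -> Saturday
Result: Saturday (2014-11-01)

Saturday


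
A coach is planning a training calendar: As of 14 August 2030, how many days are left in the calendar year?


Start: August 14, 2030
End: December 31, 2030
Days left in August: 17
September: 30
October: 31
November: 30
December: 31
Sum of remaining months: 122
Total: 17 + 122 = 139

139


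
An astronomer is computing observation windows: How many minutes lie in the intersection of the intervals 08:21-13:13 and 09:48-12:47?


Interval A: [501, 793] minutes from midnight
Interval B: [588, 767] minutes from midnight
Overlap start = max(501, 588) = 588
Overlap end = min(793, 767) = 767
Overlap = 767 - 588 = 179 minutes

179


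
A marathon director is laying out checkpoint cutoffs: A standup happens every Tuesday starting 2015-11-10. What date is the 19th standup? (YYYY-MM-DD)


First occurrence: 2015-11-10 (occurrence 1)
Each occurrence is 7 days after the previous.
Occurrence 19 is 18 weeks after the first.
18 weeks = 126 days
2015-11-10 + 126 days = 2016-03-15

2016-03-15


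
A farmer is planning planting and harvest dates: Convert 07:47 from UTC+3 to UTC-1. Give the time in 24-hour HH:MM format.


Local time: 07:47 at UTC+3 (offset 3h)
Target zone: UTC-1 (offset -1h)
Difference: -1 - (3) = -4 hours
Calculation: 7 + (-4) = 3
Result: 03:47

03:47


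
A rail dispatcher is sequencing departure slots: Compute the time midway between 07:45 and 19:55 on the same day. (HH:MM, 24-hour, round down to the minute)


Start time: 07:45 = 465 minutes from midnight
End time: 19:55 = 1195 minutes from midnight
Sum: 465 + 1195 = 1660
Midpoint: 1660 / 2 = 830 minutes
Convert: 830 / 60 = 13 hours, 50 minutes
Result: 13:50

13:50


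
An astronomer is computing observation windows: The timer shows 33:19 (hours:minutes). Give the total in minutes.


Hours: 33
Minutes: 19
Convert hours to minutes: 33 x 60 = 1980
Add remaining minutes: 1980 + 19 = 1999

1999


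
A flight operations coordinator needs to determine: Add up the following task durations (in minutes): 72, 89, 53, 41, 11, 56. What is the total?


Durations: 72, 89, 53, 41, 11, 56
Running sum: 72
+ 89 = 161
+ 53 = 214
+ 41 = 255
+ 11 = 266
+ 56 = 322
Total duration: 322 minutes
That is 5 hours and 22 minutes

322


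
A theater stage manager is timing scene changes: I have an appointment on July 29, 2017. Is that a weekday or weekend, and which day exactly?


Date: 2017-07-29
January 1, 2017 is a Sunday
Day of year: 210
Offset from Jan 1: 209 days
209 mod 7 = 6
Result: Saturday

Saturday


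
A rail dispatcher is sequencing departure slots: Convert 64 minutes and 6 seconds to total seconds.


Minutes: 64
Extra seconds: 6
Seconds per minute: 60
Minutes to seconds: 64 x 60 = 3840
Total: 3840 + 6 = 3846

3846


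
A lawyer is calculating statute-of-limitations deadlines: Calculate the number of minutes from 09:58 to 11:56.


Start time: 09:58 = 598 minutes from midnight
End time: 11:56 = 716 minutes from midnight
Difference: 716 - 598 = 118 minutes
That is 1 hours and 58 minutes

118


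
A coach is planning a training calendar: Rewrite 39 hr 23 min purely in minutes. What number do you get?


Hours: 39
Extra minutes: 23
Minutes per hour: 60
Hours to minutes: 39 x 60 = 2340
Total: 2340 + 23 = 2363

2363


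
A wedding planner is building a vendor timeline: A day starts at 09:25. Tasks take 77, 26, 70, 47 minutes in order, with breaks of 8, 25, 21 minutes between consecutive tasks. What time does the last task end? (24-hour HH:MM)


Start: 09:25 = 565 min from midnight
  after task 1 (77 min): 10:42
  after break (8 min): 10:50
  after task 2 (26 min): 11:16
  after break (25 min): 11:41
  after task 3 (70 min): 12:51
  after break (21 min): 13:12
  after task 4 (47 min): 13:59
Total elapsed: 274 minutes
End time: 13:59

13:59


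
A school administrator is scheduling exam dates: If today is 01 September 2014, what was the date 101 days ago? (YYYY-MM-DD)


Start: 2014-09-01
Subtracting 101 days
Days already passed in September: 1
After going back through September: 100 more days to subtract
August 2014: 31 days, 69 remaining
July 2014: 31 days, 38 remaining
June 2014: 30 days, 8 remaining
May 2014 has 31 days, need 8
Result: 2014-05-23

2014-05-23


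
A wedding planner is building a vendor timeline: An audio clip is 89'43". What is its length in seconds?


Minutes: 89
Seconds: 43
Convert minutes to seconds: 89 x 60 = 5340
Add remaining seconds: 5340 + 43 = 5383

5383


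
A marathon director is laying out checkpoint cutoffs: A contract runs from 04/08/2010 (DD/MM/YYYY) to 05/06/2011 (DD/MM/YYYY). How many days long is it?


Start date: 2010-08-04
End date: 2011-06-05
Aug 2010: +28 days
Sep 2010: +30 days
Oct 2010: +31 days
... (8 more months)
Total: 305 days

305


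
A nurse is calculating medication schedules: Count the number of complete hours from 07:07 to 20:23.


Start: 07:07
End: 20:23
Hour difference: 20 - 7 = 13 hours
Minute difference: 23 - 7 = 16 minutes
Total minutes: 796
Complete hours: 796 / 60 = 13 (remainder 16)

13


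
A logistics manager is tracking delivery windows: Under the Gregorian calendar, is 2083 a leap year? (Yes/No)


Year: 2083
Divisible by 4? 2083 / 4 = 520.75 -> No
Not divisible by 4, so NOT a leap year

No


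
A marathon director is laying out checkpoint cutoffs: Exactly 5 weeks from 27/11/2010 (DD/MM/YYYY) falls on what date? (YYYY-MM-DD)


Start: 2010-11-27
Weeks to add: 5
Convert to days: 5 x 7 = 35 days
Add 35 days to 2010-11-27
Result: 2011-01-01

2011-01-01


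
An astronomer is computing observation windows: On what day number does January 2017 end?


Month: January
Year: 2017
January is a 31-day month
Total: 31 days

31


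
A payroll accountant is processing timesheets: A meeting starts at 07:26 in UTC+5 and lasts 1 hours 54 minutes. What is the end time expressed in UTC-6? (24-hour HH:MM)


Start: 07:26 in UTC+5
Step 1 - add duration:
  minutes: 26 + 54 = 80 (carry 1h)
  hours: 7 + 1 + 1 = 9
  end in UTC+5: 09:20
Step 2 - convert UTC+5 -> UTC-6:
  offset difference: -6 - (5) = -11 hours
  9 + (-11) = -2 -> mod 24 = 22
Result: 22:20 in UTC-6

22:20


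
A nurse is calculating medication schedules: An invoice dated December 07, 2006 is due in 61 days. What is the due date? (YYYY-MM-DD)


Start: 2006-12-07
Adding 61 days
Days remaining in December: 24
After December: 37 days still to add
January 2007: 31 days, 6 remaining
February 2007 has 28 days, need 6
Result: 2007-02-06

2007-02-06


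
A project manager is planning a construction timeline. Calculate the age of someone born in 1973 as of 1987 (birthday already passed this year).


Birth year: 1973
Current year: 1987
Age = current year - birth year
Age = 1987 - 1973 = 14

14


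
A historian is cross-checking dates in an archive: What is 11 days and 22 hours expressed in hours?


Days: 11
Extra hours: 22
Hours per day: 24
Days to hours: 11 x 24 = 264
Total: 264 + 22 = 286

286


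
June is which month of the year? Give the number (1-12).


Calendar month order:
5. May
6. June <--
7. July
June is month number 6

6


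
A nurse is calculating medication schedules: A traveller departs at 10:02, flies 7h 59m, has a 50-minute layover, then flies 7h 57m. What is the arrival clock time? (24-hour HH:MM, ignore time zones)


Depart: 10:02
Leg 1: +479 min -> 18:01
Layover: +50 min -> 18:51
Leg 2: +477 min -> 02:48
Total travel: 1006 minutes = 16h 46m
Arrival: 02:48

02:48


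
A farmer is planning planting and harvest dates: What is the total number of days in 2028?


Year: 2028
Check leap year rules:
Divisible by 4? Yes
Divisible by 100? No
2028 is a leap year
Days: 366

366


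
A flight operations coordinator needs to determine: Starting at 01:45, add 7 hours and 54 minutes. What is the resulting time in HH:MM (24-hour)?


Start time: 01:45
Adding: 7 hours 54 minutes
Minutes: 45 + 54 = 99
Minute overflow: 99 >= 60, so carry 1 hour, minutes = 39
Hours: 1 + 7 + 1 = 9
Result: 09:39

09:39


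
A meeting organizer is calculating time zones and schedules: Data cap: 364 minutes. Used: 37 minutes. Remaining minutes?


Total budget: 364 minutes
Time used: 37 minutes
Remaining: 364 - 37 = 327 minutes
Percent used: 10.2%
Percent remaining: 89.8%

327


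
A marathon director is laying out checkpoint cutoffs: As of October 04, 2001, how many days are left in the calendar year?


Start: October 04, 2001
End: December 31, 2001
Days left in October: 27
November: 30
December: 31
Sum of remaining months: 61
Total: 27 + 61 = 88

88


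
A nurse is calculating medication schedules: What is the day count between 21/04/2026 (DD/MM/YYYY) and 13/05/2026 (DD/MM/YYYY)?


Start date: 2026-04-21
End date: 2026-05-13
Apr 2026: +10 days
May 2026: +12 days
Total: 22 days

22


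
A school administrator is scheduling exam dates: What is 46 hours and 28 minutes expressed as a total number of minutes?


Hours: 46
Minutes: 28
Convert hours to minutes: 46 x 60 = 2760
Add remaining minutes: 2760 + 28 = 2788

2788


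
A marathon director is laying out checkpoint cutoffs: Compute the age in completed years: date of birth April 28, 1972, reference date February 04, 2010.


Birth: 1972-04-28
Reference: 2010-02-04
Year difference: 2010 - 1972 = 38
Has birthday (04-28) occurred by 02-04? No
Birthday not yet reached this year -> subtract 1
Age in full years: 37

37


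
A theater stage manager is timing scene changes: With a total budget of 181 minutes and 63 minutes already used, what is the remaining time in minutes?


Total budget: 181 minutes
Time used: 63 minutes
Remaining: 181 - 63 = 118 minutes
Percent used: 34.8%
Percent remaining: 65.2%

118


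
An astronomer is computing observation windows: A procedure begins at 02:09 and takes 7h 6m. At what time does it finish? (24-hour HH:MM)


Start time: 02:09
Adding: 7 hours 6 minutes
Minutes: 9 + 6 = 15
Hours: 2 + 7 + 0 = 9
Result: 09:15

09:15


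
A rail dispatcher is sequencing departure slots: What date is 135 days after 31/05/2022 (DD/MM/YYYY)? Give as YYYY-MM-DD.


Start: 2022-05-31
Adding 135 days
Days remaining in May: 0
After May: 135 days still to add
June 2022: 30 days, 105 remaining
July 2022: 31 days, 74 remaining
August 2022: 31 days, 43 remaining
September 2022: 30 days, 13 remaining
Result: 2022-10-13

2022-10-13


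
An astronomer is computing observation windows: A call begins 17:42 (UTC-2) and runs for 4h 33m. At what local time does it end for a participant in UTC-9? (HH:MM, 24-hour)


Start: 17:42 in UTC-2
Step 1 - add duration:
  minutes: 42 + 33 = 75 (carry 1h)
  hours: 17 + 4 + 1 = 22
  end in UTC-2: 22:15
Step 2 - convert UTC-2 -> UTC-9:
  offset difference: -9 - (-2) = -7 hours
  22 + (-7) = 15 -> mod 24 = 15
Result: 15:15 in UTC-9

15:15


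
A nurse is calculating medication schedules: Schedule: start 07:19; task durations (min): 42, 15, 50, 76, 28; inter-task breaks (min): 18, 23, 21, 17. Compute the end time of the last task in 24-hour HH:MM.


Start: 07:19 = 439 min from midnight
  after task 1 (42 min): 08:01
  after break (18 min): 08:19
  after task 2 (15 min): 08:34
  after break (23 min): 08:57
  after task 3 (50 min): 09:47
  after break (21 min): 10:08
  after task 4 (76 min): 11:24
  after break (17 min): 11:41
  after task 5 (28 min): 12:09
Total elapsed: 290 minutes
End time: 12:09

12:09


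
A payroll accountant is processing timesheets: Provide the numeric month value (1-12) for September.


Calendar month order:
8. August
9. September <--
10. October
September is month number 9

9


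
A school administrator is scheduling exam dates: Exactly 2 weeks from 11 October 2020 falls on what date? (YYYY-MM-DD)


Start: 2020-10-11
Weeks to add: 2
Convert to days: 2 x 7 = 14 days
Add 14 days to 2020-10-11
Result: 2020-10-25

2020-10-25


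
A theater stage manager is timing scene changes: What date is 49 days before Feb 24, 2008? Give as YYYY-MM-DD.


Start: 2008-02-24
Subtracting 49 days
Days already passed in February: 24
After going back through February: 25 more days to subtract
January 2008 has 31 days, need 25
Result: 2008-01-06

2008-01-06


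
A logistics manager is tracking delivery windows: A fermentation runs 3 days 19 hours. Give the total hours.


Days: 3
Extra hours: 19
Hours per day: 24
Days to hours: 3 x 24 = 72
Total: 72 + 19 = 91

91


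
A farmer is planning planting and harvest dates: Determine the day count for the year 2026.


Year: 2026
Check leap year rules:
Divisible by 4? No
2026 is not a leap year
Days: 365

365


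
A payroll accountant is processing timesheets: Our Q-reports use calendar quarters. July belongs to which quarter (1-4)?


Month: July (month 7)
Q1: January-March (months 1-3)
Q2: April-June (months 4-6)
Q3: July-September (months 7-9)
Q4: October-December (months 10-12)
Month 7 falls in Q3

3


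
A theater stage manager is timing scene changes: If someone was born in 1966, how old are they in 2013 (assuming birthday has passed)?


Birth year: 1966
Current year: 2013
Age = current year - birth year
Age = 2013 - 1966 = 47

47


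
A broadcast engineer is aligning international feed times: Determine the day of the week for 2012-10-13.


Date: 2012-10-13
January 1, 2012 is a Sunday
Day of year: 287
Offset from Jan 1: 286 days
286 mod 7 = 6
Result: Saturday

Saturday


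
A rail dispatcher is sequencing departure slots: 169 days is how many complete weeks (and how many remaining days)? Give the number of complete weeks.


Total days: 169
Days per week: 7
Division: 169 / 7 = 24 remainder 1
Complete weeks: 24
Remaining days: 1

24


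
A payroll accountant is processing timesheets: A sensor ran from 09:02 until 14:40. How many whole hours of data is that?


Start: 09:02
End: 14:40
Hour difference: 14 - 9 = 5 hours
Minute difference: 40 - 2 = 38 minutes
Total minutes: 338
Complete hours: 338 / 60 = 5 (remainder 38)

5


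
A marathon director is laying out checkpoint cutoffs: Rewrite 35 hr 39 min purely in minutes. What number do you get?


Hours: 35
Extra minutes: 39
Minutes per hour: 60
Hours to minutes: 35 x 60 = 2100
Total: 2100 + 39 = 2139

2139


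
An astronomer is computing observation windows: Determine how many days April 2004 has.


Month: April
Year: 2004
April is a 30-day month
Total: 30 days

30


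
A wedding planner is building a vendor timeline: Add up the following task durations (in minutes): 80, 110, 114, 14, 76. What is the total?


Durations: 80, 110, 114, 14, 76
Running sum: 80
+ 110 = 190
+ 114 = 304
+ 14 = 318
+ 76 = 394
Total duration: 394 minutes
That is 6 hours and 34 minutes

394


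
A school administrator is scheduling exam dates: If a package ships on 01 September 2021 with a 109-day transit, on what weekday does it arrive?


Start: 2021-09-01 (Wednesday)
Step 1 - find target date: add 109 days
  2021-09-01 + 109 days = 2021-12-19
Step 2 - day of week:
  109 mod 7 = 4
  Wednesday + 4 days -> Sunday
Result: Sunday (2021-12-19)

Sunday


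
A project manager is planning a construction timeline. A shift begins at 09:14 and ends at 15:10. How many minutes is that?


Start time: 09:14 = 554 minutes from midnight
End time: 15:10 = 910 minutes from midnight
Difference: 910 - 554 = 356 minutes
That is 5 hours and 56 minutes

356


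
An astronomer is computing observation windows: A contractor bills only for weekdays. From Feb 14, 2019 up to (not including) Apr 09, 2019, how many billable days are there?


Start: 2019-02-14 (Thursday)
End (exclusive): 2019-04-09 (Tuesday)
Total calendar days: 54
Full weeks: 54 // 7 = 7 -> 35 weekdays
Remaining 5 days starting on Thursday:
  Thu(w), Fri(w), Sat(-), Sun(-), Mon(w) -> 3 weekdays
Total business days: 35 + 3 = 38

38


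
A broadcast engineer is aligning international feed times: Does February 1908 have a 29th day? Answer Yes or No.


Year: 1908
Divisible by 4? 1908 / 4 = 477.0 -> Yes
Divisible by 100? 1908 / 100 = 19.08 -> No
Divisible by 4 but not 100, so it IS a leap year

Yes


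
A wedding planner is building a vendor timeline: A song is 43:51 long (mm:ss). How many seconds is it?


Minutes: 43
Extra seconds: 51
Seconds per minute: 60
Minutes to seconds: 43 x 60 = 2580
Total: 2580 + 51 = 2631

2631


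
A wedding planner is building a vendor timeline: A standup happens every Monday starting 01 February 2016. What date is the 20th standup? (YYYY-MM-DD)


First occurrence: 2016-02-01 (occurrence 1)
Each occurrence is 7 days after the previous.
Occurrence 20 is 19 weeks after the first.
19 weeks = 133 days
2016-02-01 + 133 days = 2016-06-13

2016-06-13


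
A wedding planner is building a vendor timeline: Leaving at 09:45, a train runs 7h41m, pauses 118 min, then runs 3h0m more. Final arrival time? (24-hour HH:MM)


Depart: 09:45
Leg 1: +461 min -> 17:26
Layover: +118 min -> 19:24
Leg 2: +180 min -> 22:24
Total travel: 759 minutes = 12h 39m
Arrival: 22:24

22:24


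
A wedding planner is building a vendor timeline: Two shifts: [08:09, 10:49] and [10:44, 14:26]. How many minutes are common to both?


Interval A: [489, 649] minutes from midnight
Interval B: [644, 866] minutes from midnight
Overlap start = max(489, 644) = 644
Overlap end = min(649, 866) = 649
Overlap = 649 - 644 = 5 minutes

5


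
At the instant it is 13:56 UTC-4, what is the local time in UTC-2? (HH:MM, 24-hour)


Local time: 13:56 at UTC-4 (offset -4h)
Target zone: UTC-2 (offset -2h)
Difference: -2 - (-4) = 2 hours
Calculation: 13 + (2) = 15
Result: 15:56

15:56


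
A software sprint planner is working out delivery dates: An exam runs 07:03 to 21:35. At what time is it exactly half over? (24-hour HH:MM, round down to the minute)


Start time: 07:03 = 423 minutes from midnight
End time: 21:35 = 1295 minutes from midnight
Sum: 423 + 1295 = 1718
Midpoint: 1718 / 2 = 859 minutes
Convert: 859 / 60 = 14 hours, 19 minutes
Result: 14:19

14:19


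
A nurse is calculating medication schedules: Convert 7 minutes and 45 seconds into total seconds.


Minutes: 7
Seconds: 45
Convert minutes to seconds: 7 x 60 = 420
Add remaining seconds: 420 + 45 = 465

465


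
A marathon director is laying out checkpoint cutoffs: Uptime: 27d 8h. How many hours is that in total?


Days: 27
Extra hours: 8
Hours per day: 24
Days to hours: 27 x 24 = 648
Total: 648 + 8 = 656

656


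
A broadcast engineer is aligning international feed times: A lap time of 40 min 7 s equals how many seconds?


Minutes: 40
Seconds: 7
Convert minutes to seconds: 40 x 60 = 2400
Add remaining seconds: 2400 + 7 = 2407

2407


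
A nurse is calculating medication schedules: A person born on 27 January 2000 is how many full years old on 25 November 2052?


Birth: 2000-01-27
Reference: 2052-11-25
Year difference: 2052 - 2000 = 52
Has birthday (01-27) occurred by 11-25? Yes
Age in full years: 52

52


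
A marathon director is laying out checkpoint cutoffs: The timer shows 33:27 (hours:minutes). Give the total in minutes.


Hours: 33
Minutes: 27
Convert hours to minutes: 33 x 60 = 1980
Add remaining minutes: 1980 + 27 = 2007

2007


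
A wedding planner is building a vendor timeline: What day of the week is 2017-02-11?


Date: 2017-02-11
January 1, 2017 is a Sunday
Day of year: 42
Offset from Jan 1: 41 days
41 mod 7 = 6
Result: Saturday

Saturday


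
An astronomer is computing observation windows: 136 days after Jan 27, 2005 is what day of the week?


Start: 2005-01-27 (Thursday)
Step 1 - find target date: add 136 days
  2005-01-27 + 136 days = 2005-06-12
Step 2 - day of week:
  136 mod 7 = 3
  Thursday + 3 days -> Sunday
Result: Sunday (2005-06-12)

Sunday


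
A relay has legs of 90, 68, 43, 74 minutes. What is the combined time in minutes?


Durations: 90, 68, 43, 74
Running sum: 90
+ 68 = 158
+ 43 = 201
+ 74 = 275
Total duration: 275 minutes
That is 4 hours and 35 minutes

275


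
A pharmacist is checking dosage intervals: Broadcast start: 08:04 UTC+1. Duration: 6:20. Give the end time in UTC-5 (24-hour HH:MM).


Start: 08:04 in UTC+1
Step 1 - add duration:
  minutes: 4 + 20 = 24
  hours: 8 + 6 + 0 = 14
  end in UTC+1: 14:24
Step 2 - convert UTC+1 -> UTC-5:
  offset difference: -5 - (1) = -6 hours
  14 + (-6) = 8 -> mod 24 = 8
Result: 08:24 in UTC-5

08:24


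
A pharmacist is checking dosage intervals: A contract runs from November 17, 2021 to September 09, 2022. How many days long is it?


Start date: 2021-11-17
End date: 2022-09-09
Nov 2021: +14 days
Dec 2021: +31 days
Jan 2022: +31 days
... (8 more months)
Total: 296 days

296


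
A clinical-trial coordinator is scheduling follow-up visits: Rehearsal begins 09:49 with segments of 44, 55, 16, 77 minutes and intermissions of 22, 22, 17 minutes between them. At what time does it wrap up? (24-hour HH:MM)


Start: 09:49 = 589 min from midnight
  after task 1 (44 min): 10:33
  after break (22 min): 10:55
  after task 2 (55 min): 11:50
  after break (22 min): 12:12
  after task 3 (16 min): 12:28
  after break (17 min): 12:45
  after task 4 (77 min): 14:02
Total elapsed: 253 minutes
End time: 14:02

14:02


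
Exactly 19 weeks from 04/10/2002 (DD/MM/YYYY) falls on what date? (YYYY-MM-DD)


Start: 2002-10-04
Weeks to add: 19
Convert to days: 19 x 7 = 133 days
Add 133 days to 2002-10-04
Result: 2003-02-14

2003-02-14


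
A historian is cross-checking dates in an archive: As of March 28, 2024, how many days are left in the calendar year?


Start: March 28, 2024
End: December 31, 2024
Days left in March: 3
April: 30
May: 31
June: 30
July: 31
... plus remaining months
Sum of remaining months: 275
Total: 3 + 275 = 278

278


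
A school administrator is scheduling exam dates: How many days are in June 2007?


Month: June
Year: 2007
June is a 30-day month
Total: 30 days

30


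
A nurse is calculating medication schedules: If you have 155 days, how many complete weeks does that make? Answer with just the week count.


Total days: 155
Days per week: 7
Division: 155 / 7 = 22 remainder 1
Complete weeks: 22
Remaining days: 1

22


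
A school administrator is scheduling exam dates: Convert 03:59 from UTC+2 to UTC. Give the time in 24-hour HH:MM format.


Local time: 03:59 at UTC+2 (offset 2h)
Target zone: UTC (offset 0h)
Difference: 0 - (2) = -2 hours
Calculation: 3 + (-2) = 1
Result: 01:59

01:59


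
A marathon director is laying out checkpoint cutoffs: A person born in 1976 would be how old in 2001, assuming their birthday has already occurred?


Birth year: 1976
Current year: 2001
Age = current year - birth year
Age = 2001 - 1976 = 25

25


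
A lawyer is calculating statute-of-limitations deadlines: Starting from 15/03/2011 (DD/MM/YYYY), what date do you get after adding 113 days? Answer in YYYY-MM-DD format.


Start: 2011-03-15
Adding 113 days
Days remaining in March: 16
After March: 97 days still to add
April 2011: 30 days, 67 remaining
May 2011: 31 days, 36 remaining
June 2011: 30 days, 6 remaining
July 2011 has 31 days, need 6
Result: 2011-07-06

2011-07-06


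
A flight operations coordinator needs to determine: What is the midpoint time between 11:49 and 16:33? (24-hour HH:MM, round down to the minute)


Start time: 11:49 = 709 minutes from midnight
End time: 16:33 = 993 minutes from midnight
Sum: 709 + 993 = 1702
Midpoint: 1702 / 2 = 851 minutes
Convert: 851 / 60 = 14 hours, 11 minutes
Result: 14:11

14:11


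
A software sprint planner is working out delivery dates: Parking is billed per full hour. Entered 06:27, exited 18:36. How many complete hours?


Start: 06:27
End: 18:36
Hour difference: 18 - 6 = 12 hours
Minute difference: 36 - 27 = 9 minutes
Total minutes: 729
Complete hours: 729 / 60 = 12 (remainder 9)

12


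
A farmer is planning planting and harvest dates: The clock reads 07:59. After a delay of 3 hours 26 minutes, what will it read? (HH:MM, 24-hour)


Start time: 07:59
Adding: 3 hours 26 minutes
Minutes: 59 + 26 = 85
Minute overflow: 85 >= 60, so carry 1 hour, minutes = 25
Hours: 7 + 3 + 1 = 11
Result: 11:25

11:25


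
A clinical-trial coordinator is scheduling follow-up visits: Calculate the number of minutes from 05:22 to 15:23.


Start time: 05:22 = 322 minutes from midnight
End time: 15:23 = 923 minutes from midnight
Difference: 923 - 322 = 601 minutes
That is 10 hours and 1 minutes

601


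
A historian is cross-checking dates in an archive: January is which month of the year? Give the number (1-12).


Calendar month order:
1. January <--
2. February
January is month number 1

1


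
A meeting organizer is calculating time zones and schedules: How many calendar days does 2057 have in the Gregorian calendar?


Year: 2057
Check leap year rules:
Divisible by 4? No
2057 is not a leap year
Days: 365

365


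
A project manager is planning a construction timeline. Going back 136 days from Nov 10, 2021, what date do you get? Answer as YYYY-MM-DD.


Start: 2021-11-10
Subtracting 136 days
Days already passed in November: 10
After going back through November: 126 more days to subtract
October 2021: 31 days, 95 remaining
September 2021: 30 days, 65 remaining
August 2021: 31 days, 34 remaining
July 2021: 31 days, 3 remaining
Result: 2021-06-27

2021-06-27


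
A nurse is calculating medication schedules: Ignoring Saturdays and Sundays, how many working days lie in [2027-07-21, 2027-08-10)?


Start: 2027-07-21 (Wednesday)
End (exclusive): 2027-08-10 (Tuesday)
Total calendar days: 20
Full weeks: 20 // 7 = 2 -> 10 weekdays
Remaining 6 days starting on Wednesday:
  Wed(w), Thu(w), Fri(w), Sat(-), Sun(-), Mon(w) -> 4 weekdays
Total business days: 10 + 4 = 14

14


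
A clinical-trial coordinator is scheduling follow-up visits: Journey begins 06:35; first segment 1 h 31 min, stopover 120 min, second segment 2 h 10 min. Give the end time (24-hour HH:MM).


Depart: 06:35
Leg 1: +91 min -> 08:06
Layover: +120 min -> 10:06
Leg 2: +130 min -> 12:16
Total travel: 341 minutes = 5h 41m
Arrival: 12:16

12:16


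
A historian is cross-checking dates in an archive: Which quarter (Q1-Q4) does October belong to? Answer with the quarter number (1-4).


Month: October (month 10)
Q1: January-March (months 1-3)
Q2: April-June (months 4-6)
Q3: July-September (months 7-9)
Q4: October-December (months 10-12)
Month 10 falls in Q4

4


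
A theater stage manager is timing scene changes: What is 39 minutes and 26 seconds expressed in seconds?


Minutes: 39
Extra seconds: 26
Seconds per minute: 60
Minutes to seconds: 39 x 60 = 2340
Total: 2340 + 26 = 2366

2366


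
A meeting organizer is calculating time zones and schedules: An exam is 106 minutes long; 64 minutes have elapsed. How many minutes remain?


Total budget: 106 minutes
Time used: 64 minutes
Remaining: 106 - 64 = 42 minutes
Percent used: 60.4%
Percent remaining: 39.6%

42


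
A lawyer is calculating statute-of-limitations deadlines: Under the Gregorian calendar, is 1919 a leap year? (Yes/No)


Year: 1919
Divisible by 4? 1919 / 4 = 479.75 -> No
Not divisible by 4, so NOT a leap year

No


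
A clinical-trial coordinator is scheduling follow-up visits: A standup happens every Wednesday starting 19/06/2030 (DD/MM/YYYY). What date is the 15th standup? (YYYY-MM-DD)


First occurrence: 2030-06-19 (occurrence 1)
Each occurrence is 7 days after the previous.
Occurrence 15 is 14 weeks after the first.
14 weeks = 98 days
2030-06-19 + 98 days = 2030-09-25

2030-09-25


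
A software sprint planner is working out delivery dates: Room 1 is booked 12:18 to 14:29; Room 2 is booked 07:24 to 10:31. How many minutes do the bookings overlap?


Interval A: [738, 869] minutes from midnight
Interval B: [444, 631] minutes from midnight
Overlap start = max(738, 444) = 738
Overlap end = min(869, 631) = 631
End <= start, so the intervals do not overlap: 0 minutes

0


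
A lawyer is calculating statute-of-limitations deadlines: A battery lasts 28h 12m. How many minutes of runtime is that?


Hours: 28
Extra minutes: 12
Minutes per hour: 60
Hours to minutes: 28 x 60 = 1680
Total: 1680 + 12 = 1692

1692


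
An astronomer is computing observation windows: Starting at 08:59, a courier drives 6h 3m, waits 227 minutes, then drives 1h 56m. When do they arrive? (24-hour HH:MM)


Depart: 08:59
Leg 1: +363 min -> 15:02
Layover: +227 min -> 18:49
Leg 2: +116 min -> 20:45
Total travel: 706 minutes = 11h 46m
Arrival: 20:45

20:45


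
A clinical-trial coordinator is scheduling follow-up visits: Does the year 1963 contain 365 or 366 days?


Year: 1963
Check leap year rules:
Divisible by 4? No
1963 is not a leap year
Days: 365

365


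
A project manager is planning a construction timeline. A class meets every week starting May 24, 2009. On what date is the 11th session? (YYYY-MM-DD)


First occurrence: 2009-05-24 (occurrence 1)
Each occurrence is 7 days after the previous.
Occurrence 11 is 10 weeks after the first.
10 weeks = 70 days
2009-05-24 + 70 days = 2009-08-02

2009-08-02


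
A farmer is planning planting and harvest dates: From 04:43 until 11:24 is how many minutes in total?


Start time: 04:43 = 283 minutes from midnight
End time: 11:24 = 684 minutes from midnight
Difference: 684 - 283 = 401 minutes
That is 6 hours and 41 minutes

401


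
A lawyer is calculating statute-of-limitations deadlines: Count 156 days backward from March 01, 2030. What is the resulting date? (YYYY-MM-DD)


Start: 2030-03-01
Subtracting 156 days
Days already passed in March: 1
After going back through March: 155 more days to subtract
February 2030: 28 days, 127 remaining
January 2030: 31 days, 96 remaining
December 2029: 31 days, 65 remaining
November 2029: 30 days, 35 remaining
Result: 2029-09-26

2029-09-26


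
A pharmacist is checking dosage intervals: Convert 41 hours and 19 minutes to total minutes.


Hours: 41
Extra minutes: 19
Minutes per hour: 60
Hours to minutes: 41 x 60 = 2460
Total: 2460 + 19 = 2479

2479


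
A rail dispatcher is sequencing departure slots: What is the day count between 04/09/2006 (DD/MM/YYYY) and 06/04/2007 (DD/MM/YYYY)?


Start date: 2006-09-04
End date: 2007-04-06
Sep 2006: +27 days
Oct 2006: +31 days
Nov 2006: +30 days
... (5 more months)
Total: 214 days

214


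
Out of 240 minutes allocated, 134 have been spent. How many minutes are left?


Total budget: 240 minutes
Time used: 134 minutes
Remaining: 240 - 134 = 106 minutes
Percent used: 55.8%
Percent remaining: 44.2%

106


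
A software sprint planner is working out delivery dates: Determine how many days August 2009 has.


Month: August
Year: 2009
August is a 31-day month
Total: 31 days

31


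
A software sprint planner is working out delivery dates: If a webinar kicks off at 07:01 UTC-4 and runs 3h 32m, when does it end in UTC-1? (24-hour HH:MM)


Start: 07:01 in UTC-4
Step 1 - add duration:
  minutes: 1 + 32 = 33
  hours: 7 + 3 + 0 = 10
  end in UTC-4: 10:33
Step 2 - convert UTC-4 -> UTC-1:
  offset difference: -1 - (-4) = 3 hours
  10 + (3) = 13 -> mod 24 = 13
Result: 13:33 in UTC-1

13:33


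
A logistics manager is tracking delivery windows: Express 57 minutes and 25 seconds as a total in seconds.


Minutes: 57
Seconds: 25
Convert minutes to seconds: 57 x 60 = 3420
Add remaining seconds: 3420 + 25 = 3445

3445
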